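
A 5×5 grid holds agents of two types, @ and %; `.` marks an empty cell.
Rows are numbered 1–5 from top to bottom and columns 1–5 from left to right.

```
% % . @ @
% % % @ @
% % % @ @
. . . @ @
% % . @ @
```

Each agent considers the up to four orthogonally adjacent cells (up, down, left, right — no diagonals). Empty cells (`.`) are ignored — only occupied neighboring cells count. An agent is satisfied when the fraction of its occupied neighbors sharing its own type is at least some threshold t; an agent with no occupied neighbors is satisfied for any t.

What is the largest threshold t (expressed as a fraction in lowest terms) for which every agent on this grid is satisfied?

2/3

Row 1: (1,1)% 2/2 · (1,2)% 2/2 · (1,4)@ 2/2 · (1,5)@ 2/2
Row 2: (2,1)% 3/3 · (2,2)% 4/4 · (2,3)% 2/3 · (2,4)@ 3/4 · (2,5)@ 3/3
Row 3: (3,1)% 2/2 · (3,2)% 3/3 · (3,3)% 2/3 · (3,4)@ 3/4 · (3,5)@ 3/3
Row 4: (4,4)@ 3/3 · (4,5)@ 3/3
Row 5: (5,1)% 1/1 · (5,2)% 1/1 · (5,4)@ 2/2 · (5,5)@ 2/2
The smallest same-type fraction is 2/3 at (2,3), which reduces to 2/3. Any threshold above that leaves this agent unsatisfied.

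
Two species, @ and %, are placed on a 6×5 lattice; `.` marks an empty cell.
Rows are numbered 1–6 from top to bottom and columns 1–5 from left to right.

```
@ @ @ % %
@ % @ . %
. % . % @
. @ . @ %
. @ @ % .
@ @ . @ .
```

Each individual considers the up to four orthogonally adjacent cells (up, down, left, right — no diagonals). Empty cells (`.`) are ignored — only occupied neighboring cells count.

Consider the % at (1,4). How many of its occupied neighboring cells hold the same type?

Occupied neighbors of (1,4): (1,3)=@, (1,5)=%.
Same type (%): 1 of 2.

1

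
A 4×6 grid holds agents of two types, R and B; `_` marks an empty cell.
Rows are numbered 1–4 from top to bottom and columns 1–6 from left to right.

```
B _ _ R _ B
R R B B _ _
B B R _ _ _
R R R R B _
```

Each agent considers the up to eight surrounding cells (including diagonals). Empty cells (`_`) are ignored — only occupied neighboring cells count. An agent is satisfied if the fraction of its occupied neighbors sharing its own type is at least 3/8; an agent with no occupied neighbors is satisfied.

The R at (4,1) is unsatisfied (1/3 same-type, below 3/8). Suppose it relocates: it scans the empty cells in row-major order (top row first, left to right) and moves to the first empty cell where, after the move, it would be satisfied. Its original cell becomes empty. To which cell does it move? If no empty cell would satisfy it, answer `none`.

(1,2)

Vacating (4,1). Empty cells in order:
  (1,2): 2/4 same-type → satisfied — stop here.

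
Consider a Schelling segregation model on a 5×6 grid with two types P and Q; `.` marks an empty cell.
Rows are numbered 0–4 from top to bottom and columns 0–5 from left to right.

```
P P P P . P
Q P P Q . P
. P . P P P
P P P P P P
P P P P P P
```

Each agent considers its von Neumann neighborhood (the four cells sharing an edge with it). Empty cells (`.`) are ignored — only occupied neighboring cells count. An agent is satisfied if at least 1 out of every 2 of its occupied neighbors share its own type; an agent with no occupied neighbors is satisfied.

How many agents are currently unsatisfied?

2

(0,0)P 1/2 ✓
(0,1)P 3/3 ✓
(0,2)P 3/3 ✓
(0,3)P 1/2 ✓
(0,5)P 1/1 ✓
(1,0)Q 0/2 ✗
(1,1)P 3/4 ✓
(1,2)P 2/3 ✓
(1,3)Q 0/3 ✗
(1,5)P 2/2 ✓
(2,1)P 2/2 ✓
(2,3)P 2/3 ✓
(2,4)P 3/3 ✓
(2,5)P 3/3 ✓
(3,0)P 2/2 ✓
(3,1)P 4/4 ✓
(3,2)P 3/3 ✓
(3,3)P 4/4 ✓
(3,4)P 4/4 ✓
(3,5)P 3/3 ✓
(4,0)P 2/2 ✓
(4,1)P 3/3 ✓
(4,2)P 3/3 ✓
(4,3)P 3/3 ✓
(4,4)P 3/3 ✓
(4,5)P 2/2 ✓
Unsatisfied: (1,0), (1,3) — 2 in total.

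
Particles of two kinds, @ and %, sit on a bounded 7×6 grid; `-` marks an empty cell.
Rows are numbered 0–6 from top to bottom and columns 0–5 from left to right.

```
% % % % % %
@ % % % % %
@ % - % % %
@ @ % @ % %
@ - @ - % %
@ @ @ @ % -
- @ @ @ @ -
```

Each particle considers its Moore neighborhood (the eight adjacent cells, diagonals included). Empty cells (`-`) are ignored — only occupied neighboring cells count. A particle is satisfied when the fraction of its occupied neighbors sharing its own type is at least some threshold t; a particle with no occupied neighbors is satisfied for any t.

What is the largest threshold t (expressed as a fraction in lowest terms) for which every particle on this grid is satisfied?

Row 0: (0,0)% 2/3 · (0,1)% 4/5 · (0,2)% 5/5 · (0,3)% 5/5 · (0,4)% 5/5 · (0,5)% 3/3
Row 1: (1,0)@ 1/5 · (1,1)% 5/7 · (1,2)% 7/7 · (1,3)% 7/7 · (1,4)% 8/8 · (1,5)% 5/5
Row 2: (2,0)@ 3/5 · (2,1)% 3/7 · (2,3)% 6/7 · (2,4)% 7/8 · (2,5)% 5/5
Row 3: (3,0)@ 3/4 · (3,1)@ 4/6 · (3,2)% 2/5 · (3,3)@ 1/6 · (3,4)% 6/7 · (3,5)% 5/5
Row 4: (4,0)@ 4/4 · (4,2)@ 5/6 · (4,4)% 4/6 · (4,5)% 4/4
Row 5: (5,0)@ 3/3 · (5,1)@ 6/6 · (5,2)@ 6/6 · (5,3)@ 5/7 · (5,4)% 2/5
Row 6: (6,1)@ 4/4 · (6,2)@ 5/5 · (6,3)@ 4/5 · (6,4)@ 2/3
The smallest same-type fraction is 1/6 at (3,3), which reduces to 1/6. Any threshold above that leaves this particle unsatisfied.

1/6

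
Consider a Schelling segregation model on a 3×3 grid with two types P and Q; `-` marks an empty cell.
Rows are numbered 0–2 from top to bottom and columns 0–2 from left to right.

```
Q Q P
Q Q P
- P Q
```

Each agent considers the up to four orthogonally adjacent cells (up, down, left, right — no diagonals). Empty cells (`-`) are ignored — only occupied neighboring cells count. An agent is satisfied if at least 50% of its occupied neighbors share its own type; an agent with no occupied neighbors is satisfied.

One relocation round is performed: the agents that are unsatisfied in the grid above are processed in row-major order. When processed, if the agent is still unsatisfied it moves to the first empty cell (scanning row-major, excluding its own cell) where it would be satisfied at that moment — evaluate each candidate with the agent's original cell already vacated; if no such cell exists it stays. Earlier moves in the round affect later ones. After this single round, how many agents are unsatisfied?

Initially unsatisfied (in order): (1,2), (2,1), (2,2).
  (1,2) → (2,0).
  (2,1): no empty cell satisfies it; stays.
  (2,2) → (1,2).
Resulting grid:
Q Q P
Q Q Q
P P -
Unsatisfied now: (0,2).

1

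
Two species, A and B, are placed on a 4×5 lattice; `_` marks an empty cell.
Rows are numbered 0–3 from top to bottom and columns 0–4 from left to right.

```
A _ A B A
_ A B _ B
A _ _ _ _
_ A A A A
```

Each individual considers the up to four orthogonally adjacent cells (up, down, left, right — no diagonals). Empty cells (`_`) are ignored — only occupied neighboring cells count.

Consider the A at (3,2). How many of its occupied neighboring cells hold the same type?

2

Occupied neighbors of (3,2): (3,1)=A, (3,3)=A.
Same type (A): 2 of 2.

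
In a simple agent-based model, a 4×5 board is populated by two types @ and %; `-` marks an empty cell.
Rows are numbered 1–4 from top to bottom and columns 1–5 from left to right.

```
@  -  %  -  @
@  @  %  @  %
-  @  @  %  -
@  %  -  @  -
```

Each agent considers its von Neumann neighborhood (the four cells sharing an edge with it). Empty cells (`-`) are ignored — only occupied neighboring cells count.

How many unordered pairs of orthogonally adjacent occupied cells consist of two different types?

10

Scan each occupied cell's neighbors to the right and below so each pair is counted once.
Row 1: @(1,1)–@(2,1)= %(1,3)–%(2,3)= @(1,5)–%(2,5)≠  → 1/3 unlike.
Row 2: @(2,1)–@(2,2)= @(2,2)–%(2,3)≠ @(2,2)–@(3,2)= %(2,3)–@(2,4)≠ %(2,3)–@(3,3)≠ @(2,4)–%(2,5)≠ @(2,4)–%(3,4)≠  → 5/7 unlike.
Row 3: @(3,2)–@(3,3)= @(3,2)–%(4,2)≠ @(3,3)–%(3,4)≠ %(3,4)–@(4,4)≠  → 3/4 unlike.
Row 4: @(4,1)–%(4,2)≠  → 1/1 unlike.
Total adjacent occupied pairs: 15; unlike-type pairs: 10.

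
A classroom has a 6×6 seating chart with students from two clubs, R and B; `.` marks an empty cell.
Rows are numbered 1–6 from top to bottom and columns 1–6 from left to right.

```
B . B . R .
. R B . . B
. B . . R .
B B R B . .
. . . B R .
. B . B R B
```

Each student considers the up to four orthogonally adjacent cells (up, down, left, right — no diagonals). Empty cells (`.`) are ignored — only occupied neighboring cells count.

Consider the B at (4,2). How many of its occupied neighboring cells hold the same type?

2

Occupied neighbors of (4,2): (3,2)=B, (4,1)=B, (4,3)=R.
Same type (B): 2 of 3.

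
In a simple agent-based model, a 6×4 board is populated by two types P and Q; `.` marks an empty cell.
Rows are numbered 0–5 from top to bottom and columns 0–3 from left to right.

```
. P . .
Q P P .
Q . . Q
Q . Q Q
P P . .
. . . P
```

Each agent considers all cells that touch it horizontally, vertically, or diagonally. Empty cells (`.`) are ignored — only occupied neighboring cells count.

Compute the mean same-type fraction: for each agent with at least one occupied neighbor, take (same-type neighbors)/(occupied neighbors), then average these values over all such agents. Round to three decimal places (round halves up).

0.576

(0,1)P 2/3
(1,0)Q 1/3
(1,1)P 2/4
(1,2)P 2/3
(2,0)Q 2/3
(2,3)Q 2/3
(3,0)Q 1/3
(3,2)Q 2/3
(3,3)Q 2/2
(4,0)P 1/2
(4,1)P 1/3
(5,3)P — no occupied neighbors
Sum over 11 agents: 2/3 + 1/3 + 2/4 + 2/3 + 2/3 + 2/3 + 1/3 + 2/3 + 2/2 + 1/2 + 1/3 = 19/3; mean = 19/3 ÷ 11 = 19/33 = 0.575757… → 0.576.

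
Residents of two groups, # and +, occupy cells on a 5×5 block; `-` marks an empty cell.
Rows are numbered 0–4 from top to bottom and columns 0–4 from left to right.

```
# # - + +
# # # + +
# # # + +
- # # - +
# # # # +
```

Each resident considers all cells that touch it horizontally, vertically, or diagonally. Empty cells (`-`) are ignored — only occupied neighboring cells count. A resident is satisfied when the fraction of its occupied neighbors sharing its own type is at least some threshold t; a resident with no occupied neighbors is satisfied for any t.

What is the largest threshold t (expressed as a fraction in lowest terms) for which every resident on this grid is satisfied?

1/2

Row 0: (0,0)# 3/3 · (0,1)# 4/4 · (0,3)+ 3/4 · (0,4)+ 3/3
Row 1: (1,0)# 5/5 · (1,1)# 7/7 · (1,2)# 4/7 · (1,3)+ 5/7 · (1,4)+ 5/5
Row 2: (2,0)# 4/4 · (2,1)# 7/7 · (2,2)# 5/7 · (2,3)+ 4/7 · (2,4)+ 4/4
Row 3: (3,1)# 7/7 · (3,2)# 6/7 · (3,4)+ 3/4
Row 4: (4,0)# 2/2 · (4,1)# 4/4 · (4,2)# 4/4 · (4,3)# 2/4 · (4,4)+ 1/2
The smallest same-type fraction is 2/4 at (4,3), which reduces to 1/2. Any threshold above that leaves this resident unsatisfied.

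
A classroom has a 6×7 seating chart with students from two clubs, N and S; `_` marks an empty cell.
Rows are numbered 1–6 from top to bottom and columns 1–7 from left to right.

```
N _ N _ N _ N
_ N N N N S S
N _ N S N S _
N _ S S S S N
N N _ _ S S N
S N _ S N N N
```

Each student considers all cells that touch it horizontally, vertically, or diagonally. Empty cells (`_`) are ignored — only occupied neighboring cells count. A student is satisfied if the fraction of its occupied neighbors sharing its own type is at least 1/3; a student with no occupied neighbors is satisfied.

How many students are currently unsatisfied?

(1,1)N 1/1 satisfied
(1,3)N 3/3 satisfied
(1,5)N 2/3 satisfied
(1,7)N 0/2 not
(2,2)N 5/5 satisfied
(2,3)N 4/5 satisfied
(2,4)N 6/7 satisfied
(2,5)N 3/6 satisfied
(2,6)S 2/6 satisfied
(2,7)S 2/3 satisfied
(3,1)N 2/2 satisfied
(3,3)N 3/6 satisfied
(3,4)S 3/8 satisfied
(3,5)N 2/8 not
(3,6)S 4/7 satisfied
(4,1)N 3/3 satisfied
(4,3)S 2/4 satisfied
(4,4)S 4/6 satisfied
(4,5)S 6/7 satisfied
(4,6)S 4/7 satisfied
(4,7)N 1/4 not
(5,1)N 3/4 satisfied
(5,2)N 3/5 satisfied
(5,5)S 5/7 satisfied
(5,6)S 3/8 satisfied
(5,7)N 3/5 satisfied
(6,1)S 0/3 not
(6,2)N 2/3 satisfied
(6,4)S 1/2 satisfied
(6,5)N 1/4 not
(6,6)N 3/5 satisfied
(6,7)N 2/3 satisfied
Unsatisfied: (1,7), (3,5), (4,7), (6,1), (6,5) — 5 in total.

5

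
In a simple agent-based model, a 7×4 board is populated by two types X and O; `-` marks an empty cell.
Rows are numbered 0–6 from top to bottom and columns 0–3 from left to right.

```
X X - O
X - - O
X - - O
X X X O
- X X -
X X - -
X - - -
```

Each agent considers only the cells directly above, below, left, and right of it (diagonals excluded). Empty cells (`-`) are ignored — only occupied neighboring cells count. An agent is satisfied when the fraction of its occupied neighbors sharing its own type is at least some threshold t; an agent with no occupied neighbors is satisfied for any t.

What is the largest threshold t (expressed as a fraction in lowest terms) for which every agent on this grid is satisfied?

1/2

(0,0)X 2/2
(0,1)X 1/1
(0,3)O 1/1
(1,0)X 2/2
(1,3)O 2/2
(2,0)X 2/2
(2,3)O 2/2
(3,0)X 2/2
(3,1)X 3/3
(3,2)X 2/3
(3,3)O 1/2
(4,1)X 3/3
(4,2)X 2/2
(5,0)X 2/2
(5,1)X 2/2
(6,0)X 1/1
The smallest same-type fraction is 1/2 at (3,3), which reduces to 1/2. Any threshold above that leaves this agent unsatisfied.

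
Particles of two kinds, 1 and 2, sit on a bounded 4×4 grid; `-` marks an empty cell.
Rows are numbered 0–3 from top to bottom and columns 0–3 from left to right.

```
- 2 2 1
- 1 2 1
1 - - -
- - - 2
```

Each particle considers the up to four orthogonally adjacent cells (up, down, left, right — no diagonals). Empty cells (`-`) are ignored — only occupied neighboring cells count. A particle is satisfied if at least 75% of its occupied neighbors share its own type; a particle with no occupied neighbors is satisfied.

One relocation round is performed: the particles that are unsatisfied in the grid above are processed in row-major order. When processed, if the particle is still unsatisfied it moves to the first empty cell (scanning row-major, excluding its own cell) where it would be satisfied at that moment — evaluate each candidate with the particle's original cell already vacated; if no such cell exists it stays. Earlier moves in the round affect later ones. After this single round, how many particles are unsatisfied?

Initially unsatisfied (in order): (0,1), (0,2), (0,3), (1,1), (1,2), (1,3).
  (0,1) → (0,0).
  (0,2) → (2,2).
  (0,3): now satisfied by earlier moves; stays.
  (1,1) → (3,0).
  (1,2) → (0,1).
  (1,3): now satisfied by earlier moves; stays.
Resulting grid:
2 2 - 1
- - - 1
1 - 2 -
1 - - 2
All satisfied now.

0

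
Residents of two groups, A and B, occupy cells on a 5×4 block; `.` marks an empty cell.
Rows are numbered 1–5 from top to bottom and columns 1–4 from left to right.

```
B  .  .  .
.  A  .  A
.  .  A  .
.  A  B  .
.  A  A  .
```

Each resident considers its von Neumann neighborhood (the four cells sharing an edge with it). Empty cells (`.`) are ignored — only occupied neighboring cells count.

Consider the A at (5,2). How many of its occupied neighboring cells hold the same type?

Occupied neighbors of (5,2): (4,2)=A, (5,3)=A.
Same type (A): 2 of 2.

2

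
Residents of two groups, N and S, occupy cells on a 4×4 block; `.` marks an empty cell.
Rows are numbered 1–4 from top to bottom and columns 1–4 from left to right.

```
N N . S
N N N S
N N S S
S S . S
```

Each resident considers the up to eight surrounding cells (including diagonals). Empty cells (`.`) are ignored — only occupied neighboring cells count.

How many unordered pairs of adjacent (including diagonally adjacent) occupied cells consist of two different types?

10

Scan each occupied cell's neighbors to the right and below (and the two forward diagonals) so each pair is counted once.
From row 1: 1 unlike of 8 pairs (running 1/8).
From row 2: 4 unlike of 13 pairs (running 5/21).
From row 3: 5 unlike of 10 pairs (running 10/31).
From row 4: 0 unlike of 1 pairs (running 10/32).
Total adjacent occupied pairs: 32; unlike-type pairs: 10.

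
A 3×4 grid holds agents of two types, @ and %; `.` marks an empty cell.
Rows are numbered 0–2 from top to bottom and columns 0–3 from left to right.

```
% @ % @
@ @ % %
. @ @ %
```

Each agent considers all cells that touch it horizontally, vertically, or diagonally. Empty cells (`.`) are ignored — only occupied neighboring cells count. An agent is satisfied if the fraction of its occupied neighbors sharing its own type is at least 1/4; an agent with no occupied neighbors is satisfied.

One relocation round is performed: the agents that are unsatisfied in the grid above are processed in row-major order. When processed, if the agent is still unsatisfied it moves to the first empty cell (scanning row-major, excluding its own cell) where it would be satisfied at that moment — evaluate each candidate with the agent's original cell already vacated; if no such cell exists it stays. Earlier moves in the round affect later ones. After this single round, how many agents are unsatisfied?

Initially unsatisfied (in order): (0,0), (0,3).
  (0,0): no empty cell satisfies it; stays.
  (0,3) → (2,0).
Resulting grid:
% @ % .
@ @ % %
@ @ @ %
Unsatisfied now: (0,0).

1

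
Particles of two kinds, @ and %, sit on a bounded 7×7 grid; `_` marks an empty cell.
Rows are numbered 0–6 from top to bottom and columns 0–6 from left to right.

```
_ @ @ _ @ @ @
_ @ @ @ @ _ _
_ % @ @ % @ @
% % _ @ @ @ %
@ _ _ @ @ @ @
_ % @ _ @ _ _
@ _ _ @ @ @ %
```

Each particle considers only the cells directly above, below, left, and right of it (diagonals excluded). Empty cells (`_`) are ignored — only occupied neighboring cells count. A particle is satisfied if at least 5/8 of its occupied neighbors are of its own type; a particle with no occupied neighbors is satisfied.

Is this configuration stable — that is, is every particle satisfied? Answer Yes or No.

No

(0,1)@ 2/2 ✓
(0,2)@ 2/2 ✓
(0,4)@ 2/2 ✓
(0,5)@ 2/2 ✓
(0,6)@ 1/1 ✓
(1,1)@ 2/3 ✓
(1,2)@ 4/4 ✓
(1,3)@ 3/3 ✓
(1,4)@ 2/3 ✓
(2,1)% 1/3 ✗
(2,2)@ 2/3 ✓
(2,3)@ 3/4 ✓
(2,4)% 0/4 ✗
(2,5)@ 2/3 ✓
(2,6)@ 1/2 ✗
(3,0)% 1/2 ✗
(3,1)% 2/2 ✓
(3,3)@ 3/3 ✓
(3,4)@ 3/4 ✓
(3,5)@ 3/4 ✓
(3,6)% 0/3 ✗
(4,0)@ 0/1 ✗
(4,3)@ 2/2 ✓
(4,4)@ 4/4 ✓
(4,5)@ 3/3 ✓
(4,6)@ 1/2 ✗
(5,1)% 0/1 ✗
(5,2)@ 0/1 ✗
(5,4)@ 2/2 ✓
(6,0)@ 0/0 ✓
(6,3)@ 1/1 ✓
(6,4)@ 3/3 ✓
(6,5)@ 1/2 ✗
(6,6)% 0/1 ✗
For instance (2,1) has only 1/3 same-type neighbors, below 5/8.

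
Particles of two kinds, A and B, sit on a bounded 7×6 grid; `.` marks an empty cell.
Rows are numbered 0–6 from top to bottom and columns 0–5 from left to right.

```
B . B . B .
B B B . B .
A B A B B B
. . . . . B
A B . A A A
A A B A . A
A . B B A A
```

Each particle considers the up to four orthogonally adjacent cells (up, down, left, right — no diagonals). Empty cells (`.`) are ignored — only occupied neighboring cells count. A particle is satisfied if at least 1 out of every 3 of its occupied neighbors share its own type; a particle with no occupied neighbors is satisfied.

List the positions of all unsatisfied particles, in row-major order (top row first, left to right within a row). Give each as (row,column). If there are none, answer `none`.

Row 0: (0,0)B 1/1 satisfied · (0,2)B 1/1 satisfied · (0,4)B 1/1 satisfied
Row 1: (1,0)B 2/3 satisfied · (1,1)B 3/3 satisfied · (1,2)B 2/3 satisfied · (1,4)B 2/2 satisfied
Row 2: (2,0)A 0/2 not · (2,1)B 1/3 satisfied · (2,2)A 0/3 not · (2,3)B 1/2 satisfied · (2,4)B 3/3 satisfied · (2,5)B 2/2 satisfied
Row 3: (3,5)B 1/2 satisfied
Row 4: (4,0)A 1/2 satisfied · (4,1)B 0/2 not · (4,3)A 2/2 satisfied · (4,4)A 2/2 satisfied · (4,5)A 2/3 satisfied
Row 5: (5,0)A 3/3 satisfied · (5,1)A 1/3 satisfied · (5,2)B 1/3 satisfied · (5,3)A 1/3 satisfied · (5,5)A 2/2 satisfied
Row 6: (6,0)A 1/1 satisfied · (6,2)B 2/2 satisfied · (6,3)B 1/3 satisfied · (6,4)A 1/2 satisfied · (6,5)A 2/2 satisfied

(2,0), (2,2), (4,1)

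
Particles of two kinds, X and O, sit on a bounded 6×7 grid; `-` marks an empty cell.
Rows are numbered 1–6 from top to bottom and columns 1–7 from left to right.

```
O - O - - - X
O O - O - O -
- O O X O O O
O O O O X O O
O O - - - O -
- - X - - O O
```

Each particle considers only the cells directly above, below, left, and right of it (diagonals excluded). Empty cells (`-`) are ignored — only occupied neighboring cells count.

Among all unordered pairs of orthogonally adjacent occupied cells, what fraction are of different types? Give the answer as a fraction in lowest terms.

1/4

Scan each occupied cell's neighbors to the right and below so each pair is counted once.
From row 1: 0 unlike of 1 pairs (running 0/1).
From row 2: 1 unlike of 4 pairs (running 1/5).
From row 3: 4 unlike of 11 pairs (running 5/16).
From row 4: 2 unlike of 9 pairs (running 7/25).
From row 5: 0 unlike of 2 pairs (running 7/27).
From row 6: 0 unlike of 1 pairs (running 7/28).
Total adjacent occupied pairs: 28; unlike-type pairs: 7.
7/28 reduces to 1/4.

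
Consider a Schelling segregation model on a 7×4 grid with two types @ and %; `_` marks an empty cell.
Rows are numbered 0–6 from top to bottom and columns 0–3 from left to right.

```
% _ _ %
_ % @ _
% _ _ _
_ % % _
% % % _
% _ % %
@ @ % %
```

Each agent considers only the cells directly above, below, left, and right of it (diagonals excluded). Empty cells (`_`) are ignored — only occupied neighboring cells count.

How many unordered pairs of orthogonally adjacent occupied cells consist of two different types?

3

Scan each occupied cell's neighbors to the right and below so each pair is counted once.
From row 1: 1 unlike of 1 pairs (running 1/1).
From row 3: 0 unlike of 3 pairs (running 1/4).
From row 4: 0 unlike of 4 pairs (running 1/8).
From row 5: 1 unlike of 4 pairs (running 2/12).
From row 6: 1 unlike of 3 pairs (running 3/15).
Total adjacent occupied pairs: 15; unlike-type pairs: 3.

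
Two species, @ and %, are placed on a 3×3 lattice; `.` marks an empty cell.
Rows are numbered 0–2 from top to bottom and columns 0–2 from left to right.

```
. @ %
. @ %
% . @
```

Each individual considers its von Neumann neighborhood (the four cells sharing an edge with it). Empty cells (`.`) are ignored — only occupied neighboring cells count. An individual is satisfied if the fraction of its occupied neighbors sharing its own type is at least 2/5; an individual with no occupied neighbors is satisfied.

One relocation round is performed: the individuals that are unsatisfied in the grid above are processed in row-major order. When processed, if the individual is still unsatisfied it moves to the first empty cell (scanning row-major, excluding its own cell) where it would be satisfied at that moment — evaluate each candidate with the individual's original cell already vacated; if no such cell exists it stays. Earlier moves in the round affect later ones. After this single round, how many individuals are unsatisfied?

Initially unsatisfied (in order): (1,2), (2,2).
  (1,2) → (1,0).
  (2,2): now satisfied by earlier moves; stays.
Resulting grid:
. @ %
% @ .
% . @
Unsatisfied now: (0,2).

1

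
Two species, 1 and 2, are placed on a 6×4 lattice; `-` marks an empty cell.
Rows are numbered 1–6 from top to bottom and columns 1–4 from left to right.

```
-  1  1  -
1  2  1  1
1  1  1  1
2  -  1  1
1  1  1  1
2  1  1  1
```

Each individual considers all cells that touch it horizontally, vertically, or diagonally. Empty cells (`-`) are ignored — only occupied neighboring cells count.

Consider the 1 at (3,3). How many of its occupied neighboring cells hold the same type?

6

Occupied neighbors of (3,3): (2,2)=2, (2,3)=1, (2,4)=1, (3,2)=1, (3,4)=1, (4,3)=1, (4,4)=1.
Same type (1): 6 of 7.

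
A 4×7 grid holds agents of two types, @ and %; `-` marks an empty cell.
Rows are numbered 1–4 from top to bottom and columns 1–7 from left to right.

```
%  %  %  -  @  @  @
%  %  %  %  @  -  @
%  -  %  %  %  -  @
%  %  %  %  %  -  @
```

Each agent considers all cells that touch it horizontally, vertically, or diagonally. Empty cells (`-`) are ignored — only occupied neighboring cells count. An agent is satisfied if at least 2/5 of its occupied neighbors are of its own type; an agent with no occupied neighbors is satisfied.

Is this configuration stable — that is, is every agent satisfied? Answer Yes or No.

Yes

Row 1: (1,1)% 3/3 satisfied · (1,2)% 5/5 satisfied · (1,3)% 4/4 satisfied · (1,5)@ 2/3 satisfied · (1,6)@ 4/4 satisfied · (1,7)@ 2/2 satisfied
Row 2: (2,1)% 4/4 satisfied · (2,2)% 7/7 satisfied · (2,3)% 6/6 satisfied · (2,4)% 5/7 satisfied · (2,5)@ 2/5 satisfied · (2,7)@ 3/3 satisfied
Row 3: (3,1)% 4/4 satisfied · (3,3)% 7/7 satisfied · (3,4)% 7/8 satisfied · (3,5)% 4/5 satisfied · (3,7)@ 2/2 satisfied
Row 4: (4,1)% 2/2 satisfied · (4,2)% 4/4 satisfied · (4,3)% 4/4 satisfied · (4,4)% 5/5 satisfied · (4,5)% 3/3 satisfied · (4,7)@ 1/1 satisfied
All meet the threshold, so the configuration is stable.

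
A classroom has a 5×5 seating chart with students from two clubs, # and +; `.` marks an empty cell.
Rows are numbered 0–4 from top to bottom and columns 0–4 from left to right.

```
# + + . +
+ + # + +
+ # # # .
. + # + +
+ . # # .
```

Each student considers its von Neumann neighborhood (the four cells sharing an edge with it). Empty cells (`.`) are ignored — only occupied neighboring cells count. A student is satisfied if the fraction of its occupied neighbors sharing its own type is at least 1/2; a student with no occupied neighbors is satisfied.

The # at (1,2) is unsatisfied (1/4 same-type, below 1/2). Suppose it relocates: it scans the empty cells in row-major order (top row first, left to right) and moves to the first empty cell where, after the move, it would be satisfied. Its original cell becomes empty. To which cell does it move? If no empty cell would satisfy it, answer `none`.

Vacating (1,2). Empty cells in order:
  (0,3): 0/3 same-type → still unsatisfied.
  (2,4): 1/3 same-type → still unsatisfied.
  (3,0): 0/3 same-type → still unsatisfied.
  (4,1): 1/3 same-type → still unsatisfied.
  (4,4): 1/2 same-type → satisfied — stop here.

(4,4)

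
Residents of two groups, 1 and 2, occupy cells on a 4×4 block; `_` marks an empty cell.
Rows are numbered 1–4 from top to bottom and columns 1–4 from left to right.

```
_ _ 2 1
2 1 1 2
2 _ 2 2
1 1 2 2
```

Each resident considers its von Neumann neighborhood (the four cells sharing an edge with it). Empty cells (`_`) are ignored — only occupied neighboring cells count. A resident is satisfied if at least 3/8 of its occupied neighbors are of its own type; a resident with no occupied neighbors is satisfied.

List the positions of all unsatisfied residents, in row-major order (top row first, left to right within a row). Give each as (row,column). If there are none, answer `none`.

(1,3), (1,4), (2,3), (2,4)

(1,3)2 0/2 not
(1,4)1 0/2 not
(2,1)2 1/2 satisfied
(2,2)1 1/2 satisfied
(2,3)1 1/4 not
(2,4)2 1/3 not
(3,1)2 1/2 satisfied
(3,3)2 2/3 satisfied
(3,4)2 3/3 satisfied
(4,1)1 1/2 satisfied
(4,2)1 1/2 satisfied
(4,3)2 2/3 satisfied
(4,4)2 2/2 satisfied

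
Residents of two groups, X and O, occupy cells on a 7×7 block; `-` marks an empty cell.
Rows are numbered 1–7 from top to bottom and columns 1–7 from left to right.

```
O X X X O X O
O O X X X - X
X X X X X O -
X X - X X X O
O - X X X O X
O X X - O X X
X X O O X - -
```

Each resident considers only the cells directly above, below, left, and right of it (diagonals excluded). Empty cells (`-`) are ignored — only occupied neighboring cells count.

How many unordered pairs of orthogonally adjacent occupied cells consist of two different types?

27

Scan each occupied cell's neighbors to the right and below so each pair is counted once.
Row 1: O(1,1)–X(1,2)≠ O(1,1)–O(2,1)= X(1,2)–X(1,3)= X(1,2)–O(2,2)≠ X(1,3)–X(1,4)= X(1,3)–X(2,3)= X(1,4)–O(1,5)≠ X(1,4)–X(2,4)= O(1,5)–X(1,6)≠ O(1,5)–X(2,5)≠ X(1,6)–O(1,7)≠ O(1,7)–X(2,7)≠  → 7/12 unlike.
Row 2: O(2,1)–O(2,2)= O(2,1)–X(3,1)≠ O(2,2)–X(2,3)≠ O(2,2)–X(3,2)≠ X(2,3)–X(2,4)= X(2,3)–X(3,3)= X(2,4)–X(2,5)= X(2,4)–X(3,4)= X(2,5)–X(3,5)=  → 3/9 unlike.
Row 3: X(3,1)–X(3,2)= X(3,1)–X(4,1)= X(3,2)–X(3,3)= X(3,2)–X(4,2)= X(3,3)–X(3,4)= X(3,4)–X(3,5)= X(3,4)–X(4,4)= X(3,5)–O(3,6)≠ X(3,5)–X(4,5)= O(3,6)–X(4,6)≠  → 2/10 unlike.
Row 4: X(4,1)–X(4,2)= X(4,1)–O(5,1)≠ X(4,4)–X(4,5)= X(4,4)–X(5,4)= X(4,5)–X(4,6)= X(4,5)–X(5,5)= X(4,6)–O(4,7)≠ X(4,6)–O(5,6)≠ O(4,7)–X(5,7)≠  → 4/9 unlike.
Row 5: O(5,1)–O(6,1)= X(5,3)–X(5,4)= X(5,3)–X(6,3)= X(5,4)–X(5,5)= X(5,5)–O(5,6)≠ X(5,5)–O(6,5)≠ O(5,6)–X(5,7)≠ O(5,6)–X(6,6)≠ X(5,7)–X(6,7)=  → 4/9 unlike.
Row 6: O(6,1)–X(6,2)≠ O(6,1)–X(7,1)≠ X(6,2)–X(6,3)= X(6,2)–X(7,2)= X(6,3)–O(7,3)≠ O(6,5)–X(6,6)≠ O(6,5)–X(7,5)≠ X(6,6)–X(6,7)=  → 5/8 unlike.
Row 7: X(7,1)–X(7,2)= X(7,2)–O(7,3)≠ O(7,3)–O(7,4)= O(7,4)–X(7,5)≠  → 2/4 unlike.
Total adjacent occupied pairs: 61; unlike-type pairs: 27.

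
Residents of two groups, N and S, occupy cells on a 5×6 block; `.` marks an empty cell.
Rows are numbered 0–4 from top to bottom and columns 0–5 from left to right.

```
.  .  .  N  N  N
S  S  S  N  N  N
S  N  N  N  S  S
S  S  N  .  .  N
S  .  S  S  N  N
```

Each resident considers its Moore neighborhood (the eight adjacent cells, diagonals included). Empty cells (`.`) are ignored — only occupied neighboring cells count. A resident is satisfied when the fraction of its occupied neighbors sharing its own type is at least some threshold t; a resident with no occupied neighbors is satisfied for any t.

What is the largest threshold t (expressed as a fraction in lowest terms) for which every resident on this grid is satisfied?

1/6

Row 0: (0,3)N 3/4 · (0,4)N 5/5 · (0,5)N 3/3
Row 1: (1,0)S 2/3 · (1,1)S 3/5 · (1,2)S 1/6 · (1,3)N 5/7 · (1,4)N 6/8 · (1,5)N 3/5
Row 2: (2,0)S 4/5 · (2,1)N 2/8 · (2,2)N 4/7 · (2,3)N 4/6 · (2,4)S 1/6 · (2,5)S 1/4
Row 3: (3,0)S 3/4 · (3,1)S 4/7 · (3,2)N 3/6 · (3,5)N 2/4
Row 4: (4,0)S 2/2 · (4,2)S 2/3 · (4,3)S 1/3 · (4,4)N 2/3 · (4,5)N 2/2
The smallest same-type fraction is 1/6 at (1,2), which reduces to 1/6. Any threshold above that leaves this resident unsatisfied.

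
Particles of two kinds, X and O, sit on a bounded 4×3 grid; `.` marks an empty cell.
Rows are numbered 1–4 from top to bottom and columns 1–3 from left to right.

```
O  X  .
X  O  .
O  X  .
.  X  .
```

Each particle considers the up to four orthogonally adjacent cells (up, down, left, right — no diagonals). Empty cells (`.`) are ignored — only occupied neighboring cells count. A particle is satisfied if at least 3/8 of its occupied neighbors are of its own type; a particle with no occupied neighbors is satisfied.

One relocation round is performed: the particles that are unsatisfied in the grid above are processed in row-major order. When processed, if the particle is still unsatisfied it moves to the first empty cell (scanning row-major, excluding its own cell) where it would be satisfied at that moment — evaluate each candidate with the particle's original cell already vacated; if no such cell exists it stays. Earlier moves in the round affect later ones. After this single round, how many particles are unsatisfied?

Initially unsatisfied (in order): (1,1), (1,2), (2,1), (2,2), (3,1), (3,2).
  (1,1) → (2,3).
  (1,2) → (1,1).
  (2,1) → (1,2).
  (2,2) → (1,3).
  (3,1) → (3,3).
  (3,2): now satisfied by earlier moves; stays.
Resulting grid:
X X O
. . O
. X O
. X .
All satisfied now.

0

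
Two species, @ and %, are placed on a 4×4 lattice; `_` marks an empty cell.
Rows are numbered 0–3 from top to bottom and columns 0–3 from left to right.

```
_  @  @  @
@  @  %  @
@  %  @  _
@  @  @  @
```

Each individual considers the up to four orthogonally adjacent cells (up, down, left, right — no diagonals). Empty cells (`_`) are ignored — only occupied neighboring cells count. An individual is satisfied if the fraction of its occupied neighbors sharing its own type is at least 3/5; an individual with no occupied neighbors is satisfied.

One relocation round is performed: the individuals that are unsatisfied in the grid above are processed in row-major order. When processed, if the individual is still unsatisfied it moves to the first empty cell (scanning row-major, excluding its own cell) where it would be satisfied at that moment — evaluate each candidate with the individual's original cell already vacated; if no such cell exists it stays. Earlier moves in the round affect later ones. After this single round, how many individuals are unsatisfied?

2

Initially unsatisfied (in order): (1,1), (1,2), (1,3), (2,1), (2,2).
  (1,1) → (0,0).
  (1,2): no empty cell satisfies it; stays.
  (1,3) → (2,3).
  (2,1): no empty cell satisfies it; stays.
  (2,2) → (1,3).
Resulting grid:
@ @ @ @
@ _ % @
@ % _ @
@ @ @ @
Unsatisfied now: (1,2), (2,1).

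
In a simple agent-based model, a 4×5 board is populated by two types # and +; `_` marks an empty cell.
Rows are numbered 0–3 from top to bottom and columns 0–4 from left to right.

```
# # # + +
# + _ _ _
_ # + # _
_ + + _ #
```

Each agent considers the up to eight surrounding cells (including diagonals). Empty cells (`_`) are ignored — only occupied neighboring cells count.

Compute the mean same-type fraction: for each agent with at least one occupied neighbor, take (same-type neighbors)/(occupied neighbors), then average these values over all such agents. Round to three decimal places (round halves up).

0.574

Row 0: (0,0)# 2/3 · (0,1)# 3/4 · (0,2)# 1/3 · (0,3)+ 1/2 · (0,4)+ 1/1
Row 1: (1,0)# 3/4 · (1,1)+ 1/6
Row 2: (2,1)# 1/5 · (2,2)+ 3/5 · (2,3)# 1/3
Row 3: (3,1)+ 2/3 · (3,2)+ 2/4 · (3,4)# 1/1
Sum over 13 agents: 2/3 + 3/4 + 1/3 + 1/2 + 1/1 + 3/4 + 1/6 + 1/5 + 3/5 + 1/3 + 2/3 + 2/4 + 1/1 = 112/15; mean = 112/15 ÷ 13 = 112/195 = 0.574358… → 0.574.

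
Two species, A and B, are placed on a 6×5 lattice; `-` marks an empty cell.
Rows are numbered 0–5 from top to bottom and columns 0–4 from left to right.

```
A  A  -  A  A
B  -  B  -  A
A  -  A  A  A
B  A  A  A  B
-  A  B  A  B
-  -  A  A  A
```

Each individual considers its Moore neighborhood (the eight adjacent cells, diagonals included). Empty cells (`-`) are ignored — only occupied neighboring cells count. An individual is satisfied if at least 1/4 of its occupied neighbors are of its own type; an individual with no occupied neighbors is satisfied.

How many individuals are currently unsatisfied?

6

Row 0: (0,0)A 1/2 ✓ · (0,1)A 1/3 ✓ · (0,3)A 2/3 ✓ · (0,4)A 2/2 ✓
Row 1: (1,0)B 0/3 ✗ · (1,2)B 0/4 ✗ · (1,4)A 4/4 ✓
Row 2: (2,0)A 1/3 ✓ · (2,2)A 4/5 ✓ · (2,3)A 5/7 ✓ · (2,4)A 3/4 ✓
Row 3: (3,0)B 0/3 ✗ · (3,1)A 4/6 ✓ · (3,2)A 6/7 ✓ · (3,3)A 5/8 ✓ · (3,4)B 1/5 ✗
Row 4: (4,1)A 3/5 ✓ · (4,2)B 0/7 ✗ · (4,3)A 5/8 ✓ · (4,4)B 1/5 ✗
Row 5: (5,2)A 3/4 ✓ · (5,3)A 3/5 ✓ · (5,4)A 2/3 ✓
Unsatisfied: (1,0), (1,2), (3,0), (3,4), (4,2), (4,4) — 6 in total.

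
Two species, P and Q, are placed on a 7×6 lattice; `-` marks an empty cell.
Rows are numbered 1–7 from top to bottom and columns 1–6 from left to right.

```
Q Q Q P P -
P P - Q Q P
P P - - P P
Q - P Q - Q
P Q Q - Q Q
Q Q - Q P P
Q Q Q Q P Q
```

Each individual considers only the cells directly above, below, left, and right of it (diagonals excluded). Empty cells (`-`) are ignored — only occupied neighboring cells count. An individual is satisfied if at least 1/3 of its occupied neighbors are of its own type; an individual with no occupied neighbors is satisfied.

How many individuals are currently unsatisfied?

6

(1,1)Q 1/2 ✓
(1,2)Q 2/3 ✓
(1,3)Q 1/2 ✓
(1,4)P 1/3 ✓
(1,5)P 1/2 ✓
(2,1)P 2/3 ✓
(2,2)P 2/3 ✓
(2,4)Q 1/2 ✓
(2,5)Q 1/4 ✗
(2,6)P 1/2 ✓
(3,1)P 2/3 ✓
(3,2)P 2/2 ✓
(3,5)P 1/2 ✓
(3,6)P 2/3 ✓
(4,1)Q 0/2 ✗
(4,3)P 0/2 ✗
(4,4)Q 0/1 ✗
(4,6)Q 1/2 ✓
(5,1)P 0/3 ✗
(5,2)Q 2/3 ✓
(5,3)Q 1/2 ✓
(5,5)Q 1/2 ✓
(5,6)Q 2/3 ✓
(6,1)Q 2/3 ✓
(6,2)Q 3/3 ✓
(6,4)Q 1/2 ✓
(6,5)P 2/4 ✓
(6,6)P 1/3 ✓
(7,1)Q 2/2 ✓
(7,2)Q 3/3 ✓
(7,3)Q 2/2 ✓
(7,4)Q 2/3 ✓
(7,5)P 1/3 ✓
(7,6)Q 0/2 ✗
Unsatisfied: (2,5), (4,1), (4,3), (4,4), (5,1), (7,6) — 6 in total.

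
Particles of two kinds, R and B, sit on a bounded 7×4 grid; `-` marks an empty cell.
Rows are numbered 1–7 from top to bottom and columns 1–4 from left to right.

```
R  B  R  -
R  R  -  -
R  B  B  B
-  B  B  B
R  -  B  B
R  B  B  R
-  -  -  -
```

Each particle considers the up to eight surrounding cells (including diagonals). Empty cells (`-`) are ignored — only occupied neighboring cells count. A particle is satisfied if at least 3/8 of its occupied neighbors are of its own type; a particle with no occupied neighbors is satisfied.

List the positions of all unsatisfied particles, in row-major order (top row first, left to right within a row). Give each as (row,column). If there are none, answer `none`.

Row 1: (1,1)R 2/3 satisfied · (1,2)B 0/4 not · (1,3)R 1/2 satisfied
Row 2: (2,1)R 3/5 satisfied · (2,2)R 4/7 satisfied
Row 3: (3,1)R 2/4 satisfied · (3,2)B 3/6 satisfied · (3,3)B 5/6 satisfied · (3,4)B 3/3 satisfied
Row 4: (4,2)B 4/6 satisfied · (4,3)B 7/7 satisfied · (4,4)B 5/5 satisfied
Row 5: (5,1)R 1/3 not · (5,3)B 6/7 satisfied · (5,4)B 4/5 satisfied
Row 6: (6,1)R 1/2 satisfied · (6,2)B 2/4 satisfied · (6,3)B 3/4 satisfied · (6,4)R 0/3 not

(1,2), (5,1), (6,4)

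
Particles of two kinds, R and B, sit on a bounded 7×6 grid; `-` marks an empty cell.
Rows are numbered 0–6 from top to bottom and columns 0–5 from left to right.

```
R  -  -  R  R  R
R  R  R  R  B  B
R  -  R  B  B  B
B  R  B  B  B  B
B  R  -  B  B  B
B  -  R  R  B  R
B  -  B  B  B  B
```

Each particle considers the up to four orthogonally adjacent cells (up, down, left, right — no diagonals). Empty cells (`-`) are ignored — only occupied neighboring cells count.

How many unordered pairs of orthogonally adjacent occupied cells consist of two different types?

Scan each occupied cell's neighbors to the right and below so each pair is counted once.
Row 0: R(0,0)–R(1,0)= R(0,3)–R(0,4)= R(0,3)–R(1,3)= R(0,4)–R(0,5)= R(0,4)–B(1,4)≠ R(0,5)–B(1,5)≠  → 2/6 unlike.
Row 1: R(1,0)–R(1,1)= R(1,0)–R(2,0)= R(1,1)–R(1,2)= R(1,2)–R(1,3)= R(1,2)–R(2,2)= R(1,3)–B(1,4)≠ R(1,3)–B(2,3)≠ B(1,4)–B(1,5)= B(1,4)–B(2,4)= B(1,5)–B(2,5)=  → 2/10 unlike.
Row 2: R(2,0)–B(3,0)≠ R(2,2)–B(2,3)≠ R(2,2)–B(3,2)≠ B(2,3)–B(2,4)= B(2,3)–B(3,3)= B(2,4)–B(2,5)= B(2,4)–B(3,4)= B(2,5)–B(3,5)=  → 3/8 unlike.
Row 3: B(3,0)–R(3,1)≠ B(3,0)–B(4,0)= R(3,1)–B(3,2)≠ R(3,1)–R(4,1)= B(3,2)–B(3,3)= B(3,3)–B(3,4)= B(3,3)–B(4,3)= B(3,4)–B(3,5)= B(3,4)–B(4,4)= B(3,5)–B(4,5)=  → 2/10 unlike.
Row 4: B(4,0)–R(4,1)≠ B(4,0)–B(5,0)= B(4,3)–B(4,4)= B(4,3)–R(5,3)≠ B(4,4)–B(4,5)= B(4,4)–B(5,4)= B(4,5)–R(5,5)≠  → 3/7 unlike.
Row 5: B(5,0)–B(6,0)= R(5,2)–R(5,3)= R(5,2)–B(6,2)≠ R(5,3)–B(5,4)≠ R(5,3)–B(6,3)≠ B(5,4)–R(5,5)≠ B(5,4)–B(6,4)= R(5,5)–B(6,5)≠  → 5/8 unlike.
Row 6: B(6,2)–B(6,3)= B(6,3)–B(6,4)= B(6,4)–B(6,5)=  → 0/3 unlike.
Total adjacent occupied pairs: 52; unlike-type pairs: 17.

17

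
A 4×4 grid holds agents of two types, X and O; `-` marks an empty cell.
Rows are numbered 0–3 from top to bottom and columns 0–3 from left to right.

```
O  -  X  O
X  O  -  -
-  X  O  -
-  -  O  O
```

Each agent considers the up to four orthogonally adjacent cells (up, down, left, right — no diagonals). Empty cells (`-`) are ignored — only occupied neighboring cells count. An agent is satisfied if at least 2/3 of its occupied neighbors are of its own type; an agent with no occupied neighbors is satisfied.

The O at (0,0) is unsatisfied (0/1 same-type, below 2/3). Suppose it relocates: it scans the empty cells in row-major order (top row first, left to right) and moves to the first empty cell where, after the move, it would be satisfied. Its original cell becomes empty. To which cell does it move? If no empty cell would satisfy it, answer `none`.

(1,2)

Vacating (0,0). Empty cells in order:
  (0,1): 1/2 same-type → still unsatisfied.
  (1,2): 2/3 same-type → satisfied — stop here.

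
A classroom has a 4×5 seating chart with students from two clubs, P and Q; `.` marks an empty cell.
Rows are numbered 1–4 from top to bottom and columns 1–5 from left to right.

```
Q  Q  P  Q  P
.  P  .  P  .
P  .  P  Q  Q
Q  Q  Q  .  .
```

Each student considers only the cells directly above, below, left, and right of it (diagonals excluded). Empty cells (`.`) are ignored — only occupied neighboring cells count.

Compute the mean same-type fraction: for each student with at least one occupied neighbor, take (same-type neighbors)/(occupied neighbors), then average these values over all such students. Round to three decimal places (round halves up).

Row 1: (1,1)Q 1/1 · (1,2)Q 1/3 · (1,3)P 0/2 · (1,4)Q 0/3 · (1,5)P 0/1
Row 2: (2,2)P 0/1 · (2,4)P 0/2
Row 3: (3,1)P 0/1 · (3,3)P 0/2 · (3,4)Q 1/3 · (3,5)Q 1/1
Row 4: (4,1)Q 1/2 · (4,2)Q 2/2 · (4,3)Q 1/2
Sum over 14 students: 1/1 + 1/3 + 0/2 + 0/3 + 0/1 + 0/1 + 0/2 + 0/1 + 0/2 + 1/3 + 1/1 + 1/2 + 2/2 + 1/2 = 14/3; mean = 14/3 ÷ 14 = 1/3 = 0.333333… → 0.333.

0.333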